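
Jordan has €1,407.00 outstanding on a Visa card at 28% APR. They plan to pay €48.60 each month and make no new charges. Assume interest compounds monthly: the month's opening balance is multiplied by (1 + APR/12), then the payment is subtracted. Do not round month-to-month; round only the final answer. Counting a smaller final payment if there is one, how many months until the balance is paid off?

Monthly rate r = 28%/12 = 2.33333% = 0.0233333.
Recurrence: B ← B·(1+r) − €48.60.
Month 1: interest €32.83; balance after payment €1,391.23.
Month 2: interest €32.46; balance after payment €1,375.09.
Closed form: n = −ln(1 − rB₀/P)/ln(1+r) = −ln(0.32449)/ln(1.02333) ≈ 48.797, so the balance reaches zero during payment 49.

49 payments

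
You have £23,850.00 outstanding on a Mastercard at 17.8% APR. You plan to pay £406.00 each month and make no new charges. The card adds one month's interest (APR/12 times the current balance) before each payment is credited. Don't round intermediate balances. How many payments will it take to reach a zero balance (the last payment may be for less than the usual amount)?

140 payments

Monthly rate r = 17.8%/12 = 1.48333% = 0.0148333.
Recurrence: B ← B·(1+r) − £406.00.
Month 1: interest £353.78; balance after payment £23,797.78.
Month 2: interest £353.00; balance after payment £23,744.78.
Closed form: n = −ln(1 − rB₀/P)/ln(1+r) = −ln(0.12863)/ln(1.01483) ≈ 139.279, so the balance reaches zero during payment 140.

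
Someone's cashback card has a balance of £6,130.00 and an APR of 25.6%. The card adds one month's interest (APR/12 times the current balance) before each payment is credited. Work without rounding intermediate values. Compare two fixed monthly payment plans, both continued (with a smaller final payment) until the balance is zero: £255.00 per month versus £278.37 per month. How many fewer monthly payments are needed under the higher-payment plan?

4 fewer payments

Monthly rate r = 25.6%/12 = 2.13333% = 0.0213333.
At £255.00/mo: n = ⌈−ln(1 − rB₀/P)/ln(1+r)⌉ = 35 payments (last £17.70); total interest = total paid − £6,130.00 = £2,557.70.
At £278.37/mo: 31 payments (last £15.97); total interest £2,237.07.
Payments saved = 35 − 31 = 4.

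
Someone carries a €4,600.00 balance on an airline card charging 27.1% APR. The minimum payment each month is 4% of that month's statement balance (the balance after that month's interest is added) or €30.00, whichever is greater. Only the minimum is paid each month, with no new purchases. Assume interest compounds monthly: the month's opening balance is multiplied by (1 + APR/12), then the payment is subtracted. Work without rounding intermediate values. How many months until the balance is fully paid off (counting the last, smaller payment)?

Monthly rate r = 27.1%/12 = 2.25833% = 0.0225833.
While 4% of the post-interest balance exceeds €30.00, each month B ← (B·(1+r))·(1 − 0.04), i.e. B shrinks by the factor (1+r)·0.96 = 0.98168.
This holds for months 1–100. Entering month 101 the balance is €724.02; 4% of the post-interest balance is now below €30.00, so the flat €30.00 minimum applies from here.
From month 101 a fixed €30.00 at rate r clears €724.02 in 36 more payments. Total: 100 + 36 = 136 months.

136 months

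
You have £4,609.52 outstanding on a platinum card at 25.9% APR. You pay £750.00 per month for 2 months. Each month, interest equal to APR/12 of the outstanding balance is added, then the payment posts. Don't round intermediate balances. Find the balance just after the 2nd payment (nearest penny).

£3,294.46

Monthly rate r = 25.9%/12 = 2.15833% = 0.0215833.
Each month: B ← B·(1+r) − £750.00.
Month 1: interest £99.49; balance after payment £3,959.01.
Month 2: interest £85.45; balance after payment £3,294.46.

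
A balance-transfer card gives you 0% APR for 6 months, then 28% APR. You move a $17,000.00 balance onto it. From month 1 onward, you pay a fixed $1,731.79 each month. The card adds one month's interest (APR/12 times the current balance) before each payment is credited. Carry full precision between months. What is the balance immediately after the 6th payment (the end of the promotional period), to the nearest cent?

Promo months 1–6 at r₀ = 0%/12 = 0; months 7+ at r₁ = 28%/12 = 0.0233333.
After month 6 (no interest yet): B = $17,000.00 − 6·$1,731.79 = $6,609.26.

$6,609.26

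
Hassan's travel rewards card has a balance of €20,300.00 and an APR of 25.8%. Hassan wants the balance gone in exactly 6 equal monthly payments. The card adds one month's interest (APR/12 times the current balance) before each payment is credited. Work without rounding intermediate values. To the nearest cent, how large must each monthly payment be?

Monthly rate r = 25.8%/12 = 2.15% = 0.0215.
Level-payment amortization: P = B₀·r / (1 − (1+r)^(−n)) = 20300.00·0.0215 / (1 − 1.0215^(−6)).
Denominator 1 − (1+r)^(−6) = 0.11982349.
P = 436.45 / 0.11982349 ≈ 3642.44.

€3,642.44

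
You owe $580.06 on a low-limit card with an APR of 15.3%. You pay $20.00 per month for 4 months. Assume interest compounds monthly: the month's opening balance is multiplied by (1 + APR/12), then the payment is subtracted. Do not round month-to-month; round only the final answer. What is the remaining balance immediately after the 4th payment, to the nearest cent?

Monthly rate r = 15.3%/12 = 1.275% = 0.01275.
Each month: B ← B·(1+r) − $20.00.
Month 1: interest $7.40; balance after payment $567.46.
Month 2: interest $7.24; balance after payment $554.69.
Month 3: interest $7.07; balance after payment $541.76.
Month 4: interest $6.91; balance after payment $528.67.

$528.67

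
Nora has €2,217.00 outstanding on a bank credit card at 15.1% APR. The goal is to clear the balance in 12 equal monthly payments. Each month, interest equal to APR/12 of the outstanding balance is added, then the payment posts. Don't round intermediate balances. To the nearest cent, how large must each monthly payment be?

Monthly rate r = 15.1%/12 = 1.25833% = 0.0125833.
Level-payment amortization: P = B₀·r / (1 − (1+r)^(−n)) = 2217.00·0.0125833 / (1 − 1.01258^(−12)).
Denominator 1 − (1+r)^(−12) = 0.139341817.
P = 27.8972 / 0.139341817 ≈ 200.21.

€200.21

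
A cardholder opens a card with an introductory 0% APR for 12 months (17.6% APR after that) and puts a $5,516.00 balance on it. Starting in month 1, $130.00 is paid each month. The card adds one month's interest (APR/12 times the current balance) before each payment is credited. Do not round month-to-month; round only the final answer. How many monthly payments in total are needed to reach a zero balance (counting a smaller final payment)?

Promo months 1–12 at r₀ = 0%/12 = 0; months 13+ at r₁ = 17.6%/12 = 0.0146667.
After month 12 (no interest yet): B = $5,516.00 − 12·$130.00 = $3,956.00.
Then at r₁ with $130.00/mo: n₂ = −ln(1 − r₁·B/P)/ln(1+r₁) ≈ 40.60 → 41 more payments.

53 payments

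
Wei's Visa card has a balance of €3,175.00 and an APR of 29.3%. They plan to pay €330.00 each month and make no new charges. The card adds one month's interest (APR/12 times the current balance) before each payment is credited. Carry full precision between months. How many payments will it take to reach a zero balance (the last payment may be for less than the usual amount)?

Monthly rate r = 29.3%/12 = 2.44167% = 0.0244167.
Recurrence: B ← B·(1+r) − €330.00.
Month 1: interest €77.52; balance after payment €2,922.52.
Month 2: interest €71.36; balance after payment €2,663.88.
Closed form: n = −ln(1 − rB₀/P)/ln(1+r) = −ln(0.76508)/ln(1.02442) ≈ 11.100, so the balance reaches zero during payment 12.

12 months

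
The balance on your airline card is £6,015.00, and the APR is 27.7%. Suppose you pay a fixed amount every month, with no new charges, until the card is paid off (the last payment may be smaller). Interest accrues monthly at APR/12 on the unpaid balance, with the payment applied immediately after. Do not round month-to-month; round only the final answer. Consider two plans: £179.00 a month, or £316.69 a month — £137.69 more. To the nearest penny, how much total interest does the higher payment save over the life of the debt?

£3,716.10

Monthly rate r = 27.7%/12 = 2.30833% = 0.0230833.
At £179.00/mo: n = ⌈−ln(1 − rB₀/P)/ln(1+r)⌉ = 66 payments (last £89.21); total interest = total paid − £6,015.00 = £5,709.21.
At £316.69/mo: 26 payments (last £90.86); total interest £1,993.11.
Interest saved = £5,709.21 − £1,993.11 = £3,716.10.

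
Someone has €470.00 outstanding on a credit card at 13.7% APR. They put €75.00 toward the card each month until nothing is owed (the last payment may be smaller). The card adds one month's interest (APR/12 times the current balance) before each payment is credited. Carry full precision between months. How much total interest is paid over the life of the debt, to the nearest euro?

Monthly rate r = 13.7%/12 = 1.14167% = 0.0114167.
Payoff takes n = ⌈−ln(1 − rB₀/P)/ln(1+r)⌉ = ⌈6.539⌉ = 7 payments; the last is €40.54.
Total paid = 6·€75.00 + €40.54 = €490.54.
Total interest = total paid − principal = €490.54 − €470.00 = €20.54.

€21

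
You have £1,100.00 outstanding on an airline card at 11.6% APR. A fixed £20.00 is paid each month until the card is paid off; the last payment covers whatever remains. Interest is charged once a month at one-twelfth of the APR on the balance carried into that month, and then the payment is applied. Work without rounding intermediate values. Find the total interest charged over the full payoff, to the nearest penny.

Monthly rate r = 11.6%/12 = 0.966667% = 0.00966667.
Payoff takes n = ⌈−ln(1 − rB₀/P)/ln(1+r)⌉ = ⌈78.852⌉ = 79 payments; the last is £17.05.
Total paid = 78·£20.00 + £17.05 = £1,577.05.
Total interest = total paid − principal = £1,577.05 − £1,100.00 = £477.05.

£477.05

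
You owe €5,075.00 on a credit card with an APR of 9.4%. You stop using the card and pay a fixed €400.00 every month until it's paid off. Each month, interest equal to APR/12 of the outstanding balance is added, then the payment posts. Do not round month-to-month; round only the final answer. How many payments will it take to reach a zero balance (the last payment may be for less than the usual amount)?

14 payments

Monthly rate r = 9.4%/12 = 0.783333% = 0.00783333.
Recurrence: B ← B·(1+r) − €400.00.
Month 1: interest €39.75; balance after payment €4,714.75.
Month 2: interest €36.93; balance after payment €4,351.69.
Closed form: n = −ln(1 − rB₀/P)/ln(1+r) = −ln(0.90061)/ln(1.00783) ≈ 13.415, so the balance reaches zero during payment 14.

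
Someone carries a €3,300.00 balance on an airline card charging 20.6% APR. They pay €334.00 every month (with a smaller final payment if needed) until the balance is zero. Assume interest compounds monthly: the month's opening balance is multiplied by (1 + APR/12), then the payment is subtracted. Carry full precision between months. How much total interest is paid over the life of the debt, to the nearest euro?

Monthly rate r = 20.6%/12 = 1.71667% = 0.0171667.
Payoff takes n = ⌈−ln(1 − rB₀/P)/ln(1+r)⌉ = ⌈10.920⌉ = 11 payments; the last is €307.33.
Total paid = 10·€334.00 + €307.33 = €3,647.33.
Total interest = total paid − principal = €3,647.33 − €3,300.00 = €347.33.

€347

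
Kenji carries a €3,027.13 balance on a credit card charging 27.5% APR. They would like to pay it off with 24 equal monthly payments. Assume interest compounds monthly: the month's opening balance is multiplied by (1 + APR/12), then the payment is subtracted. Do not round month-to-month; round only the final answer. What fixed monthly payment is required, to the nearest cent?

€165.38

Monthly rate r = 27.5%/12 = 2.29167% = 0.0229167.
Level-payment amortization: P = B₀·r / (1 − (1+r)^(−n)) = 3027.13·0.0229167 / (1 − 1.02292^(−24)).
Denominator 1 − (1+r)^(−24) = 0.419457677.
P = 69.3717 / 0.419457677 ≈ 165.38.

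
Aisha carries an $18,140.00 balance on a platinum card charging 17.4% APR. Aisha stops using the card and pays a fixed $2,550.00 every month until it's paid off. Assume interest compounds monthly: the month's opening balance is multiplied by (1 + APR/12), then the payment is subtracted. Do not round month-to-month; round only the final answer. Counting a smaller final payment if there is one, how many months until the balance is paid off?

8 months

Monthly rate r = 17.4%/12 = 1.45% = 0.0145.
Recurrence: B ← B·(1+r) − $2,550.00.
Month 1: interest $263.03; balance after payment $15,853.03.
Month 2: interest $229.87; balance after payment $13,532.90.
Closed form: n = −ln(1 − rB₀/P)/ln(1+r) = −ln(0.89685)/ln(1.0145) ≈ 7.562, so the balance reaches zero during payment 8.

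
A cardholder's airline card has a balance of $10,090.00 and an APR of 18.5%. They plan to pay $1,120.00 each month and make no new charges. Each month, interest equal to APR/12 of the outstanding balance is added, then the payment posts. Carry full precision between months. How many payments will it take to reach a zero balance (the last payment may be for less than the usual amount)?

Monthly rate r = 18.5%/12 = 1.54167% = 0.0154167.
Recurrence: B ← B·(1+r) − $1,120.00.
Month 1: interest $155.55; balance after payment $9,125.55.
Month 2: interest $140.69; balance after payment $8,146.24.
Closed form: n = −ln(1 − rB₀/P)/ln(1+r) = −ln(0.86111)/ln(1.01542) ≈ 9.774, so the balance reaches zero during payment 10.

10 months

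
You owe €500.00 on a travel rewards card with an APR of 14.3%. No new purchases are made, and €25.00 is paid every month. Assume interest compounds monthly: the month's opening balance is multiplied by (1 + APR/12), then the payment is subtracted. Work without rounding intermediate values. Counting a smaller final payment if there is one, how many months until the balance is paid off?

23 months

Monthly rate r = 14.3%/12 = 1.19167% = 0.0119167.
Recurrence: B ← B·(1+r) − €25.00.
Month 1: interest €5.96; balance after payment €480.96.
Month 2: interest €5.73; balance after payment €461.69.
Closed form: n = −ln(1 − rB₀/P)/ln(1+r) = −ln(0.76167)/ln(1.01192) ≈ 22.982, so the balance reaches zero during payment 23.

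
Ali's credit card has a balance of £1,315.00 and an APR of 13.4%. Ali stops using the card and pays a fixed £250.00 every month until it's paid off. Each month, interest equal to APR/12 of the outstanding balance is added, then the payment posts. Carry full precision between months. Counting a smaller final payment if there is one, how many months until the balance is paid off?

6 months

Monthly rate r = 13.4%/12 = 1.11667% = 0.0111667.
Recurrence: B ← B·(1+r) − £250.00.
Month 1: interest £14.68; balance after payment £1,079.68.
Month 2: interest £12.06; balance after payment £841.74.
Month 3: interest £9.40; balance after payment £601.14.
Month 4: interest £6.71; balance after payment £357.85.
Month 5: interest £4.00; balance after payment £111.85.
Month 6: interest £1.25; balance after payment £0.00.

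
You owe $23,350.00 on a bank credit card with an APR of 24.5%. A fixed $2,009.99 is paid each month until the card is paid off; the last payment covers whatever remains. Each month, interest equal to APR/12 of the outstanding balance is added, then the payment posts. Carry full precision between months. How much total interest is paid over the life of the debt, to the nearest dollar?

$3,579

Monthly rate r = 24.5%/12 = 2.04167% = 0.0204167.
Payoff takes n = ⌈−ln(1 − rB₀/P)/ln(1+r)⌉ = ⌈13.395⌉ = 14 payments; the last is $799.41.
Total paid = 13·$2,009.99 + $799.41 = $26,929.28.
Total interest = total paid − principal = $26,929.28 − $23,350.00 = $3,579.28.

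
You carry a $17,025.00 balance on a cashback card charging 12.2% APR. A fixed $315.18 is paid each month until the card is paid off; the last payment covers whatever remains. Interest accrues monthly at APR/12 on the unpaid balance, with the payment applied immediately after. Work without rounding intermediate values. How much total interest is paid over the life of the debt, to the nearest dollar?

$7,798

Monthly rate r = 12.2%/12 = 1.01667% = 0.0101667.
Payoff takes n = ⌈−ln(1 − rB₀/P)/ln(1+r)⌉ = ⌈78.758⌉ = 79 payments; the last is $239.27.
Total paid = 78·$315.18 + $239.27 = $24,823.31.
Total interest = total paid − principal = $24,823.31 − $17,025.00 = $7,798.31.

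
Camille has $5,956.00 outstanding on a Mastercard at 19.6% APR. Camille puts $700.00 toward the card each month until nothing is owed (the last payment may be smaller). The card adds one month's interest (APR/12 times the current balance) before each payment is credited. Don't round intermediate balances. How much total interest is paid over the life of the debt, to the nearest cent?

Monthly rate r = 19.6%/12 = 1.63333% = 0.0163333.
Payoff takes n = ⌈−ln(1 − rB₀/P)/ln(1+r)⌉ = ⌈9.236⌉ = 10 payments; the last is $165.96.
Total paid = 9·$700.00 + $165.96 = $6,465.96.
Total interest = total paid − principal = $6,465.96 − $5,956.00 = $509.96.

$509.96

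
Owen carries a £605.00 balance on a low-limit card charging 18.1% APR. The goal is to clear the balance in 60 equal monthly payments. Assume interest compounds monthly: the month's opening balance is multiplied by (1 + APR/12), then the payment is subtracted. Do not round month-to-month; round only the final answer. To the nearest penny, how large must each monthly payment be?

Monthly rate r = 18.1%/12 = 1.50833% = 0.0150833.
Level-payment amortization: P = B₀·r / (1 − (1+r)^(−n)) = 605.00·0.0150833 / (1 − 1.01508^(−60)).
Denominator 1 − (1+r)^(−60) = 0.592715229.
P = 9.12542 / 0.592715229 ≈ 15.40.

£15.40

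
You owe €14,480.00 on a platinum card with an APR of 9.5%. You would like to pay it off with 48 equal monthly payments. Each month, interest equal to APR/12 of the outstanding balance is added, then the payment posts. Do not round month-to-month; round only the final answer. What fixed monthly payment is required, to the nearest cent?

Monthly rate r = 9.5%/12 = 0.791667% = 0.00791667.
Level-payment amortization: P = B₀·r / (1 − (1+r)^(−n)) = 14480.00·0.00791667 / (1 − 1.00792^(−48)).
Denominator 1 − (1+r)^(−48) = 0.31511458.
P = 114.633 / 0.31511458 ≈ 363.78.

€363.78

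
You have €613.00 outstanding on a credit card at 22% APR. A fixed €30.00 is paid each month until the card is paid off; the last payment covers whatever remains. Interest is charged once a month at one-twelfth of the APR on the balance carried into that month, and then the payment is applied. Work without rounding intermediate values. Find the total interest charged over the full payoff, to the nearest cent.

Monthly rate r = 22%/12 = 1.83333% = 0.0183333.
Payoff takes n = ⌈−ln(1 − rB₀/P)/ln(1+r)⌉ = ⌈25.837⌉ = 26 payments; the last is €25.14.
Total paid = 25·€30.00 + €25.14 = €775.14.
Total interest = total paid − principal = €775.14 − €613.00 = €162.14.

€162.14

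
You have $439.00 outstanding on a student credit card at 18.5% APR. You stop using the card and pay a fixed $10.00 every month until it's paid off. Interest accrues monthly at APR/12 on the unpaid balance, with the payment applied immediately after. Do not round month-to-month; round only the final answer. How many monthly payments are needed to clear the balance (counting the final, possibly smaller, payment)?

Monthly rate r = 18.5%/12 = 1.54167% = 0.0154167.
Recurrence: B ← B·(1+r) − $10.00.
Month 1: interest $6.77; balance after payment $435.77.
Month 2: interest $6.72; balance after payment $432.49.
Closed form: n = −ln(1 − rB₀/P)/ln(1+r) = −ln(0.32321)/ln(1.01542) ≈ 73.825, so the balance reaches zero during payment 74.

74 months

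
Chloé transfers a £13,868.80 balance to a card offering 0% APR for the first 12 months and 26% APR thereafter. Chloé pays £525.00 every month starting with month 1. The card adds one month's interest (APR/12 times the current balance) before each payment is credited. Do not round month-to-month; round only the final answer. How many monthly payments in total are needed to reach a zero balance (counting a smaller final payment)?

30 payments

Promo months 1–12 at r₀ = 0%/12 = 0; months 13+ at r₁ = 26%/12 = 0.0216667.
After month 12 (no interest yet): B = £13,868.80 − 12·£525.00 = £7,568.80.
Then at r₁ with £525.00/mo: n₂ = −ln(1 − r₁·B/P)/ln(1+r₁) ≈ 17.47 → 18 more payments.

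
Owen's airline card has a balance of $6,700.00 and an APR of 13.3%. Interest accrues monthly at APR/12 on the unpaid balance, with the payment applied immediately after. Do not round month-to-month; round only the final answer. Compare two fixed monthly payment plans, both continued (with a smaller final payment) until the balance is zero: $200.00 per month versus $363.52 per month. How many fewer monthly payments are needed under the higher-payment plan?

22 fewer payments

Monthly rate r = 13.3%/12 = 1.10833% = 0.0110833.
At $200.00/mo: n = ⌈−ln(1 − rB₀/P)/ln(1+r)⌉ = 43 payments (last $20.94); total interest = total paid − $6,700.00 = $1,720.94.
At $363.52/mo: 21 payments (last $266.06); total interest $836.46.
Payments saved = 43 − 21 = 22.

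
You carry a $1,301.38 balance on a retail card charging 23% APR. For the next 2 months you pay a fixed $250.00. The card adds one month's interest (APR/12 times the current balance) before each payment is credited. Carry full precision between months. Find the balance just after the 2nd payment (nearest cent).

$846.95

Monthly rate r = 23%/12 = 1.91667% = 0.0191667.
Each month: B ← B·(1+r) − $250.00.
Month 1: interest $24.94; balance after payment $1,076.32.
Month 2: interest $20.63; balance after payment $846.95.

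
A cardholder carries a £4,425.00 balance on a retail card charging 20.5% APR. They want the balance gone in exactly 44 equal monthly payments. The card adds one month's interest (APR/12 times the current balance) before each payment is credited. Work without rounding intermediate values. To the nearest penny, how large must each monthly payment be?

Monthly rate r = 20.5%/12 = 1.70833% = 0.0170833.
Level-payment amortization: P = B₀·r / (1 − (1+r)^(−n)) = 4425.00·0.0170833 / (1 − 1.01708^(−44)).
Denominator 1 − (1+r)^(−44) = 0.525416821.
P = 75.5938 / 0.525416821 ≈ 143.87.

£143.87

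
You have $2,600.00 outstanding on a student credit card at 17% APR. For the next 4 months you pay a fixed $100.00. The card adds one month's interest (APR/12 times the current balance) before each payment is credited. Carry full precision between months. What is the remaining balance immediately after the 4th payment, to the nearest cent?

$2,341.91

Monthly rate r = 17%/12 = 1.41667% = 0.0141667.
Each month: B ← B·(1+r) − $100.00.
Month 1: interest $36.83; balance after payment $2,536.83.
Month 2: interest $35.94; balance after payment $2,472.77.
Month 3: interest $35.03; balance after payment $2,407.80.
Month 4: interest $34.11; balance after payment $2,341.91.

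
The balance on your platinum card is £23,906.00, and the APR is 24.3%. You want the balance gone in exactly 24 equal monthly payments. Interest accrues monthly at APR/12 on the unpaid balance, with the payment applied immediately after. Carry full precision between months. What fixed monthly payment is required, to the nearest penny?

Monthly rate r = 24.3%/12 = 2.025% = 0.02025.
Level-payment amortization: P = B₀·r / (1 − (1+r)^(−n)) = 23906.00·0.02025 / (1 − 1.02025^(−24)).
Denominator 1 − (1+r)^(−24) = 0.381924516.
P = 484.096 / 0.381924516 ≈ 1267.52.

£1,267.52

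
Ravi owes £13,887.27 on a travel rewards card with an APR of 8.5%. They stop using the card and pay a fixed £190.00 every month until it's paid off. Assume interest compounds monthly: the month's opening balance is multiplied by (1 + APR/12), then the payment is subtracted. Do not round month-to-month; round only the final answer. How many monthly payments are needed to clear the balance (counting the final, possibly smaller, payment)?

104 payments

Monthly rate r = 8.5%/12 = 0.708333% = 0.00708333.
Recurrence: B ← B·(1+r) − £190.00.
Month 1: interest £98.37; balance after payment £13,795.64.
Month 2: interest £97.72; balance after payment £13,703.36.
Closed form: n = −ln(1 − rB₀/P)/ln(1+r) = −ln(0.48227)/ln(1.00708) ≈ 103.316, so the balance reaches zero during payment 104.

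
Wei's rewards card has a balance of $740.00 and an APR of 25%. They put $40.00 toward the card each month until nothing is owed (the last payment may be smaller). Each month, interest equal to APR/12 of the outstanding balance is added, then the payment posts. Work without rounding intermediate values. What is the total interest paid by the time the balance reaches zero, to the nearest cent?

Monthly rate r = 25%/12 = 2.08333% = 0.0208333.
Payoff takes n = ⌈−ln(1 − rB₀/P)/ln(1+r)⌉ = ⌈23.609⌉ = 24 payments; the last is $24.48.
Total paid = 23·$40.00 + $24.48 = $944.48.
Total interest = total paid − principal = $944.48 − $740.00 = $204.48.

$204.48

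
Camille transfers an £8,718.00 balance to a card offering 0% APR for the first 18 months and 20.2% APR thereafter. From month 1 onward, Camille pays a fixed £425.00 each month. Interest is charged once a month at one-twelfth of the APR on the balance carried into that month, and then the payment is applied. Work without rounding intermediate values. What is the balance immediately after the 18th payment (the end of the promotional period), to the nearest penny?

Promo months 1–18 at r₀ = 0%/12 = 0; months 19+ at r₁ = 20.2%/12 = 0.0168333.
After month 18 (no interest yet): B = £8,718.00 − 18·£425.00 = £1,068.00.

£1,068.00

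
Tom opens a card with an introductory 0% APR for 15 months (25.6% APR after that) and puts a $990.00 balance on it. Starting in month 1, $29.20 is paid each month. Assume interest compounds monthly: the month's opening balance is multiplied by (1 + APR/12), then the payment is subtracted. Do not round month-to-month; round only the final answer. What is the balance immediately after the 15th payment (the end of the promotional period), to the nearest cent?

$552.00

Promo months 1–15 at r₀ = 0%/12 = 0; months 16+ at r₁ = 25.6%/12 = 0.0213333.
After month 15 (no interest yet): B = $990.00 − 15·$29.20 = $552.00.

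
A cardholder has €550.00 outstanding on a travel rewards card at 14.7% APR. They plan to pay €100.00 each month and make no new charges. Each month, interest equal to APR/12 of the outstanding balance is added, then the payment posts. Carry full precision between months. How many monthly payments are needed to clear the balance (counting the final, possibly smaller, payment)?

Monthly rate r = 14.7%/12 = 1.225% = 0.01225.
Recurrence: B ← B·(1+r) − €100.00.
Month 1: interest €6.74; balance after payment €456.74.
Month 2: interest €5.60; balance after payment €362.33.
Month 3: interest €4.44; balance after payment €266.77.
Month 4: interest €3.27; balance after payment €170.04.
Month 5: interest €2.08; balance after payment €72.12.
Month 6: interest €0.88; balance after payment €0.00.

6 months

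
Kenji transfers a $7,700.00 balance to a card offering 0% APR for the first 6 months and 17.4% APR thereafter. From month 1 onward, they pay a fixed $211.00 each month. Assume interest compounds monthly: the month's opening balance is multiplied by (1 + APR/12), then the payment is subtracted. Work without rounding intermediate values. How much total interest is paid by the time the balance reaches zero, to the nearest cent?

Promo months 1–6 at r₀ = 0%/12 = 0; months 7+ at r₁ = 17.4%/12 = 0.0145.
After month 6 (no interest yet): B = $7,700.00 − 6·$211.00 = $6,434.00.
Then at r₁ with $211.00/mo: n₂ = −ln(1 − r₁·B/P)/ln(1+r₁) ≈ 40.54 → 41 more payments.
Total paid = 46·$211.00 + $115.06 = $9,821.06; interest = $9,821.06 − $7,700.00 = $2,121.06.

$2,121.06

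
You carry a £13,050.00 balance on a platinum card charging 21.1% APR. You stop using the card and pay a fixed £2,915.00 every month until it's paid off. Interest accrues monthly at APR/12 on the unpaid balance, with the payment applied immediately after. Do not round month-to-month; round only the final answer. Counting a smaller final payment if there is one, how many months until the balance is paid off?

Monthly rate r = 21.1%/12 = 1.75833% = 0.0175833.
Recurrence: B ← B·(1+r) − £2,915.00.
Month 1: interest £229.46; balance after payment £10,364.46.
Month 2: interest £182.24; balance after payment £7,631.70.
Month 3: interest £134.19; balance after payment £4,850.90.
Month 4: interest £85.29; balance after payment £2,021.19.
Month 5: interest £35.54; balance after payment £0.00.

5 payments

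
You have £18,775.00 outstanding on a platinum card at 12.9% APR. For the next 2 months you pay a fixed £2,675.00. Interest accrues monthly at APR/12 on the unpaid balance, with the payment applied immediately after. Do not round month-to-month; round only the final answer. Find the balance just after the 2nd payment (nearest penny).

£13,802.08

Monthly rate r = 12.9%/12 = 1.075% = 0.01075.
Each month: B ← B·(1+r) − £2,675.00.
Month 1: interest £201.83; balance after payment £16,301.83.
Month 2: interest £175.24; balance after payment £13,802.08.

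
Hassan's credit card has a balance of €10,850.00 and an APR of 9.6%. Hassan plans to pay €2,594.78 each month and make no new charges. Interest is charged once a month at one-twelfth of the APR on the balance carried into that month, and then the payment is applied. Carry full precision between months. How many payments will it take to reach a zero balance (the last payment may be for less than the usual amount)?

Monthly rate r = 9.6%/12 = 0.8% = 0.008.
Recurrence: B ← B·(1+r) − €2,594.78.
Month 1: interest €86.80; balance after payment €8,342.02.
Month 2: interest €66.74; balance after payment €5,813.98.
Month 3: interest €46.51; balance after payment €3,265.71.
Month 4: interest €26.13; balance after payment €697.05.
Month 5: interest €5.58; balance after payment €0.00.

5 payments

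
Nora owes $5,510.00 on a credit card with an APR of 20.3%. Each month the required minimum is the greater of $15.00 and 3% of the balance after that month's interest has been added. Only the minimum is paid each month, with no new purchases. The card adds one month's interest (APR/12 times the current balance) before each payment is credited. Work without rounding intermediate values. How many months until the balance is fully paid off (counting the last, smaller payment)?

225 months

Monthly rate r = 20.3%/12 = 1.69167% = 0.0169167.
While 3% of the post-interest balance exceeds $15.00, each month B ← (B·(1+r))·(1 − 0.03), i.e. B shrinks by the factor (1+r)·0.97 = 0.98641.
This holds for months 1–177. Entering month 178 the balance is $488.94; 3% of the post-interest balance is now below $15.00, so the flat $15.00 minimum applies from here.
From month 178 a fixed $15.00 at rate r clears $488.94 in 48 more payments. Total: 177 + 48 = 225 months.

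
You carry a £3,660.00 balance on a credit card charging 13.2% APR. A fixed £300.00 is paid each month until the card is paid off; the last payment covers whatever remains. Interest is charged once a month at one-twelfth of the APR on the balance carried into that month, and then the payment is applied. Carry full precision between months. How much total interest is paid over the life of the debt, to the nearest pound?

£292

Monthly rate r = 13.2%/12 = 1.1% = 0.011.
Payoff takes n = ⌈−ln(1 − rB₀/P)/ln(1+r)⌉ = ⌈13.172⌉ = 14 payments; the last is £51.85.
Total paid = 13·£300.00 + £51.85 = £3,951.85.
Total interest = total paid − principal = £3,951.85 − £3,660.00 = £291.85.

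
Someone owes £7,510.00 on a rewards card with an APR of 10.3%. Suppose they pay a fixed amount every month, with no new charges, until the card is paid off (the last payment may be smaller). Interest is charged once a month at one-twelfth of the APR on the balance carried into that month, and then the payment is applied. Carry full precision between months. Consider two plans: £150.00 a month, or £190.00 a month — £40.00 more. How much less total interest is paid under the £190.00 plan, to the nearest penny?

£644.85

Monthly rate r = 10.3%/12 = 0.858333% = 0.00858333.
At £150.00/mo: n = ⌈−ln(1 − rB₀/P)/ln(1+r)⌉ = 66 payments (last £107.63); total interest = total paid − £7,510.00 = £2,347.63.
At £190.00/mo: 49 payments (last £92.78); total interest £1,702.78.
Interest saved = £2,347.63 − £1,702.78 = £644.85.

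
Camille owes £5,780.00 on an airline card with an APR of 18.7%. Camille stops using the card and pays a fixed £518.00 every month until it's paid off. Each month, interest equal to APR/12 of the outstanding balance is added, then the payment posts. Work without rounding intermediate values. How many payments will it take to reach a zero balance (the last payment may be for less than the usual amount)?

Monthly rate r = 18.7%/12 = 1.55833% = 0.0155833.
Recurrence: B ← B·(1+r) − £518.00.
Month 1: interest £90.07; balance after payment £5,352.07.
Month 2: interest £83.40; balance after payment £4,917.47.
Closed form: n = −ln(1 − rB₀/P)/ln(1+r) = −ln(0.82612)/ln(1.01558) ≈ 12.353, so the balance reaches zero during payment 13.

13 payments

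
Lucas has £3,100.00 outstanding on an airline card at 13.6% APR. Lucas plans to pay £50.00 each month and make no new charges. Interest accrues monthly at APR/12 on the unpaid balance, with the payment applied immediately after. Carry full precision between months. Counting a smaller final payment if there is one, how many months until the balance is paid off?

108 payments

Monthly rate r = 13.6%/12 = 1.13333% = 0.0113333.
Recurrence: B ← B·(1+r) − £50.00.
Month 1: interest £35.13; balance after payment £3,085.13.
Month 2: interest £34.96; balance after payment £3,070.10.
Closed form: n = −ln(1 − rB₀/P)/ln(1+r) = −ln(0.29733)/ln(1.01133) ≈ 107.626, so the balance reaches zero during payment 108.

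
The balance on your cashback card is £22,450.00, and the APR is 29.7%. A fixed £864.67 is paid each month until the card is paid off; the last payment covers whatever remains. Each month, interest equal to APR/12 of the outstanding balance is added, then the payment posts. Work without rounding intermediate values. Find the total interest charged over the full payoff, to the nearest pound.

Monthly rate r = 29.7%/12 = 2.475% = 0.02475.
Payoff takes n = ⌈−ln(1 − rB₀/P)/ln(1+r)⌉ = ⌈42.084⌉ = 43 payments; the last is £73.56.
Total paid = 42·£864.67 + £73.56 = £36,389.70.
Total interest = total paid − principal = £36,389.70 − £22,450.00 = £13,939.70.

£13,940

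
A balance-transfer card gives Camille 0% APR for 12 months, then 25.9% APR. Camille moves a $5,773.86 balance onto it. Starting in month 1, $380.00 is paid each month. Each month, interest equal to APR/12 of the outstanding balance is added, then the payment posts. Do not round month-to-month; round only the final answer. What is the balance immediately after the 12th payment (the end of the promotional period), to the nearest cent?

$1,213.86

Promo months 1–12 at r₀ = 0%/12 = 0; months 13+ at r₁ = 25.9%/12 = 0.0215833.
After month 12 (no interest yet): B = $5,773.86 − 12·$380.00 = $1,213.86.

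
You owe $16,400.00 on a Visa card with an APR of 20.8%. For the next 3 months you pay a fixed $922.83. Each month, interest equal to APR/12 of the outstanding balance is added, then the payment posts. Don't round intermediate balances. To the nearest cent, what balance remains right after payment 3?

$14,450.91

Monthly rate r = 20.8%/12 = 1.73333% = 0.0173333.
Each month: B ← B·(1+r) − $922.83.
Month 1: interest $284.27; balance after payment $15,761.44.
Month 2: interest $273.20; balance after payment $15,111.80.
Month 3: interest $261.94; balance after payment $14,450.91.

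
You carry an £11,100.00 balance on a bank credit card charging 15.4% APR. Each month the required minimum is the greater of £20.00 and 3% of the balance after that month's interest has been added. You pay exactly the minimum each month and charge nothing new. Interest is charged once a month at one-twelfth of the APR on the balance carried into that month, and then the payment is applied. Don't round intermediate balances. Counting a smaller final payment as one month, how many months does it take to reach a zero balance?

Monthly rate r = 15.4%/12 = 1.28333% = 0.0128333.
While 3% of the post-interest balance exceeds £20.00, each month B ← (B·(1+r))·(1 − 0.03), i.e. B shrinks by the factor (1+r)·0.97 = 0.98245.
This holds for months 1–160. Entering month 161 the balance is £652.95; 3% of the post-interest balance is now below £20.00, so the flat £20.00 minimum applies from here.
From month 161 a fixed £20.00 at rate r clears £652.95 in 43 more payments. Total: 160 + 43 = 203 months.

203 months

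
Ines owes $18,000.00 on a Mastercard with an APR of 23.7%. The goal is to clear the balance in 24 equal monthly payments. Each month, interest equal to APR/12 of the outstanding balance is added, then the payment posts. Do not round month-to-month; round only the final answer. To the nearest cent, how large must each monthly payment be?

Monthly rate r = 23.7%/12 = 1.975% = 0.01975.
Level-payment amortization: P = B₀·r / (1 − (1+r)^(−n)) = 18000.00·0.01975 / (1 − 1.01975^(−24)).
Denominator 1 − (1+r)^(−24) = 0.374610098.
P = 355.5 / 0.374610098 ≈ 948.99.

$948.99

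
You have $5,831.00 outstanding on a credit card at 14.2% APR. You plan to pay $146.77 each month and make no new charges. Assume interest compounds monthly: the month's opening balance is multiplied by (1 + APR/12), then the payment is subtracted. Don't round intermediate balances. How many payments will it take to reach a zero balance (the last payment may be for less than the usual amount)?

Monthly rate r = 14.2%/12 = 1.18333% = 0.0118333.
Recurrence: B ← B·(1+r) − $146.77.
Month 1: interest $69.00; balance after payment $5,753.23.
Month 2: interest $68.08; balance after payment $5,674.54.
Closed form: n = −ln(1 − rB₀/P)/ln(1+r) = −ln(0.52988)/ln(1.01183) ≈ 53.988, so the balance reaches zero during payment 54.

54 months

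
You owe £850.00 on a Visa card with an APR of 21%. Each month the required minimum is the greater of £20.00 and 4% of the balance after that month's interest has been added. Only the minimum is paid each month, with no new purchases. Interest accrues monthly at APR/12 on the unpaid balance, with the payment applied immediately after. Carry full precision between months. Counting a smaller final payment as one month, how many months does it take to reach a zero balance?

Monthly rate r = 21%/12 = 1.75% = 0.0175.
While 4% of the post-interest balance exceeds £20.00, each month B ← (B·(1+r))·(1 − 0.04), i.e. B shrinks by the factor (1+r)·0.96 = 0.9768.
This holds for months 1–24. Entering month 25 the balance is £483.90; 4% of the post-interest balance is now below £20.00, so the flat £20.00 minimum applies from here.
From month 25 a fixed £20.00 at rate r clears £483.90 in 32 more payments. Total: 24 + 32 = 56 months.

56 months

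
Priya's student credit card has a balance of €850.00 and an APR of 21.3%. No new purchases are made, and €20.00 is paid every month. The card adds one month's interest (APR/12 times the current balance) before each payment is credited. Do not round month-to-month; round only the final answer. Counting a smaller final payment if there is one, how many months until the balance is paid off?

80 payments

Monthly rate r = 21.3%/12 = 1.775% = 0.01775.
Recurrence: B ← B·(1+r) − €20.00.
Month 1: interest €15.09; balance after payment €845.09.
Month 2: interest €15.00; balance after payment €840.09.
Closed form: n = −ln(1 − rB₀/P)/ln(1+r) = −ln(0.24562)/ln(1.01775) ≈ 79.796, so the balance reaches zero during payment 80.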